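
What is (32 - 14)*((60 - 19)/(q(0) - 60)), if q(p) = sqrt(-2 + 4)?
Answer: -22140/1799 - 369*sqrt(2)/1799 ≈ -12.597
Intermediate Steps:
q(p) = sqrt(2)
(32 - 14)*((60 - 19)/(q(0) - 60)) = (32 - 14)*((60 - 19)/(sqrt(2) - 60)) = 18*(41/(-60 + sqrt(2))) = 738/(-60 + sqrt(2))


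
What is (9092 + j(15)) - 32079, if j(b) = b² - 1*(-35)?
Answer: -22727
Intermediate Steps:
j(b) = 35 + b² (j(b) = b² + 35 = 35 + b²)
(9092 + j(15)) - 32079 = (9092 + (35 + 15²)) - 32079 = (9092 + (35 + 225)) - 32079 = (9092 + 260) - 32079 = 9352 - 32079 = -22727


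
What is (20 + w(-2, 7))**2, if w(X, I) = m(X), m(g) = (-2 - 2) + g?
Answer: 196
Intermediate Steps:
m(g) = -4 + g
w(X, I) = -4 + X
(20 + w(-2, 7))**2 = (20 + (-4 - 2))**2 = (20 - 6)**2 = 14**2 = 196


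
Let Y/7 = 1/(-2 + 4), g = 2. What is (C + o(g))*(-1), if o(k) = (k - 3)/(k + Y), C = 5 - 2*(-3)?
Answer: -119/11 ≈ -10.818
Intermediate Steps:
Y = 7/2 (Y = 7/(-2 + 4) = 7/2 ≈ 3.5000)
C = 11 (C = 5 + 6 = 11)
o(k) = (-3 + k)/(7/2 + k) (o(k) = (k - 3)/(k + 7/2) = (-3 + k)/(7/2 + k))
(C + o(g))*(-1) = (11 + 2*(-3 + 2)/(7 + 2*2))*(-1) = (11 + 2*(-1)/(7 + 4))*(-1) = (11 + 2*(-1)/11)*(-1) = (11 + 2*(1/11)*(-1))*(-1) = (11 - 2/11)*(-1) = (119/11)*(-1) = -119/11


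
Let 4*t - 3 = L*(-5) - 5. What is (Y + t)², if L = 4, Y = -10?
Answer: 961/4 ≈ 240.25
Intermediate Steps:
t = -11/2 (t = ¾ + (4*(-5) - 5)/4 = ¾ + (-20 - 5)/4 = ¾ + (¼)*(-25) = ¾ - 25/4 = -11/2 ≈ -5.5000)
(Y + t)² = (-10 - 11/2)² = (-31/2)² = 961/4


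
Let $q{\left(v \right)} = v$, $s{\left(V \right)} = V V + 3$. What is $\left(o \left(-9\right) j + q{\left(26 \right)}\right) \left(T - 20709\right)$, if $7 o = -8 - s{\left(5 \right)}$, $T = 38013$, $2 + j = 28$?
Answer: $21274032$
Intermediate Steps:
$s{\left(V \right)} = 3 + V^{2}$ ($s{\left(V \right)} = V^{2} + 3 = 3 + V^{2}$)
$j = 26$ ($j = -2 + 28 = 26$)
$o = - \frac{36}{7}$ ($o = \frac{-8 - \left(3 + 5^{2}\right)}{7} = \frac{-8 - \left(3 + 25\right)}{7} = \frac{-8 - 28}{7} = \frac{1}{7} \left(-36\right) = - \frac{36}{7} \approx -5.1429$)
$\left(o \left(-9\right) j + q{\left(26 \right)}\right) \left(T - 20709\right) = \left(\left(- \frac{36}{7}\right) \left(-9\right) 26 + 26\right) \left(38013 - 20709\right) = \left(\frac{324}{7} \cdot 26 + 26\right) 17304 = \left(\frac{8424}{7} + 26\right) 17304 = \frac{8606}{7} \cdot 17304 = 21274032$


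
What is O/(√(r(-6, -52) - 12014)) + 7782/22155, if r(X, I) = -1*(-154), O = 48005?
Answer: 2594/7385 - 9601*I*√2965/1186 ≈ 0.35125 - 440.8*I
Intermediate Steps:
r(X, I) = 154
O/(√(r(-6, -52) - 12014)) + 7782/22155 = 48005/(√(154 - 12014)) + 7782/22155 = 48005/(√(-11860)) + 7782*(1/22155) = 48005/((2*I*√2965)) + 2594/7385 = 48005*(-I*√2965/5930) + 2594/7385 = -9601*I*√2965/1186 + 2594/7385 = 2594/7385 - 9601*I*√2965/1186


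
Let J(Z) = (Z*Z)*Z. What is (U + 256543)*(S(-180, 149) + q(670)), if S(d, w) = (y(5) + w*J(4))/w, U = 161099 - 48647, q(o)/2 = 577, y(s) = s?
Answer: 66967795565/149 ≈ 4.4945e+8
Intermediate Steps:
q(o) = 1154 (q(o) = 2*577 = 1154)
U = 112452
J(Z) = Z³ (J(Z) = Z²*Z = Z³)
S(d, w) = (5 + 64*w)/w (S(d, w) = (5 + w*4³)/w = (5 + w*64)/w = (5 + 64*w)/w)
(U + 256543)*(S(-180, 149) + q(670)) = (112452 + 256543)*((64 + 5/149) + 1154) = 368995*((64 + 5*(1/149)) + 1154) = 368995*((64 + 5/149) + 1154) = 368995*(9541/149 + 1154) = 368995*(181487/149) = 66967795565/149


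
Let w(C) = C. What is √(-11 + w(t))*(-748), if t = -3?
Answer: -748*I*√14 ≈ -2798.8*I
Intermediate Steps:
√(-11 + w(t))*(-748) = √(-11 - 3)*(-748) = √(-14)*(-748) = (I*√14)*(-748) = -748*I*√14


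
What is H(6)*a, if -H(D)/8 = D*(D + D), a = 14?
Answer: -8064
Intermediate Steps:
H(D) = -16*D² (H(D) = -8*D*(D + D) = -8*D*2*D = -16*D²)
H(6)*a = -16*6²*14 = -16*36*14 = -576*14 = -8064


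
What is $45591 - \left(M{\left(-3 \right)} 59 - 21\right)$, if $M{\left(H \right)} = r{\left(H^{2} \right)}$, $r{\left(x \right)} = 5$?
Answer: $45317$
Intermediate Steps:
$M{\left(H \right)} = 5$
$45591 - \left(M{\left(-3 \right)} 59 - 21\right) = 45591 - \left(5 \cdot 59 - 21\right) = 45591 - \left(295 - 21\right) = 45591 - 274 = 45317$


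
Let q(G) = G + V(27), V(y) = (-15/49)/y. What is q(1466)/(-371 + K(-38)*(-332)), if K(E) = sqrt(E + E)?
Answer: -34264553/536423895 + 429276664*I*sqrt(19)/3754967265 ≈ -0.063876 + 0.49832*I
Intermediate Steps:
V(y) = -15/(49*y) (V(y) = (-15*1/49)/y = -15/(49*y))
K(E) = sqrt(2)*sqrt(E) (K(E) = sqrt(2*E) = sqrt(2)*sqrt(E))
q(G) = -5/441 + G (q(G) = G - 15/49/27 = G - 15/49*1/27 = G - 5/441 = -5/441 + G)
q(1466)/(-371 + K(-38)*(-332)) = (-5/441 + 1466)/(-371 + (sqrt(2)*sqrt(-38))*(-332)) = 646501/(441*(-371 + (sqrt(2)*(I*sqrt(38)))*(-332))) = 646501/(441*(-371 + (2*I*sqrt(19))*(-332))) = 646501/(441*(-371 - 664*I*sqrt(19)))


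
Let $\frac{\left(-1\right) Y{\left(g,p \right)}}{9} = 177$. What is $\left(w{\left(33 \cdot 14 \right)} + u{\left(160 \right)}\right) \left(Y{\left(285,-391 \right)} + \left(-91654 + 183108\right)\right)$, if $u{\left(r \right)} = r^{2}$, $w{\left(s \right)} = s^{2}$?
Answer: $21480732884$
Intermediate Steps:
$Y{\left(g,p \right)} = -1593$ ($Y{\left(g,p \right)} = \left(-9\right) 177 = -1593$)
$\left(w{\left(33 \cdot 14 \right)} + u{\left(160 \right)}\right) \left(Y{\left(285,-391 \right)} + \left(-91654 + 183108\right)\right) = \left(\left(33 \cdot 14\right)^{2} + 160^{2}\right) \left(-1593 + \left(-91654 + 183108\right)\right) = \left(462^{2} + 25600\right) \left(-1593 + 91454\right) = \left(213444 + 25600\right) 89861 = 239044 \cdot 89861 = 21480732884$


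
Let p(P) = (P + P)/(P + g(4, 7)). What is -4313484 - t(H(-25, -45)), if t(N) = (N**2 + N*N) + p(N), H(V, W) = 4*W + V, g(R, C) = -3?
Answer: -457343741/104 ≈ -4.3975e+6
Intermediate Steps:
H(V, W) = V + 4*W
p(P) = 2*P/(-3 + P) (p(P) = (P + P)/(P - 3) = (2*P)/(-3 + P) = 2*P/(-3 + P))
t(N) = 2*N**2 + 2*N/(-3 + N) (t(N) = (N**2 + N*N) + 2*N/(-3 + N) = (N**2 + N**2) + 2*N/(-3 + N) = 2*N**2 + 2*N/(-3 + N))
-4313484 - t(H(-25, -45)) = -4313484 - 2*(-25 + 4*(-45))*(1 + (-25 + 4*(-45))*(-3 + (-25 + 4*(-45))))/(-3 + (-25 + 4*(-45))) = -4313484 - 2*(-25 - 180)*(1 + (-25 - 180)*(-3 + (-25 - 180)))/(-3 + (-25 - 180)) = -4313484 - 2*(-205)*(1 - 205*(-3 - 205))/(-3 - 205) = -4313484 - 2*(-205)*(1 - 205*(-208))/(-208) = -4313484 - 2*(-205)*(-1)*(1 + 42640)/208 = -4313484 - 2*(-205)*(-1)*42641/208 = -4313484 - 1*8741405/104 = -4313484 - 8741405/104 = -457343741/104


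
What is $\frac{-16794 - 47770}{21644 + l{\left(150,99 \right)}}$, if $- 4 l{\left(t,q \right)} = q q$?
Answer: $- \frac{258256}{76775} \approx -3.3638$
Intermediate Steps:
$l{\left(t,q \right)} = - \frac{q^{2}}{4}$ ($l{\left(t,q \right)} = - \frac{q q}{4} = - \frac{q^{2}}{4}$)
$\frac{-16794 - 47770}{21644 + l{\left(150,99 \right)}} = \frac{-16794 - 47770}{21644 - \frac{99^{2}}{4}} = - \frac{64564}{21644 - \frac{9801}{4}} = - \frac{64564}{\frac{76775}{4}} = \left(-64564\right) \frac{4}{76775} = - \frac{258256}{76775}$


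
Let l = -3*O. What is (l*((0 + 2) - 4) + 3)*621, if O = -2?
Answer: -5589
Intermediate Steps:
l = 6 (l = -3*(-2) = 6)
(l*((0 + 2) - 4) + 3)*621 = (6*((0 + 2) - 4) + 3)*621 = (6*(2 - 4) + 3)*621 = (6*(-2) + 3)*621 = (-12 + 3)*621 = -9*621 = -5589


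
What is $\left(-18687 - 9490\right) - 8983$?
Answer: $-37160$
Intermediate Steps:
$\left(-18687 - 9490\right) - 8983 = -28177 - 8983 = -37160$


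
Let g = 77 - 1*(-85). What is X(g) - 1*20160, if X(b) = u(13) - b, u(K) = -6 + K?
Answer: -20315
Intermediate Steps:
g = 162 (g = 77 + 85 = 162)
X(b) = 7 - b (X(b) = (-6 + 13) - b = 7 - b)
X(g) - 1*20160 = (7 - 1*162) - 1*20160 = (7 - 162) - 20160 = -155 - 20160 = -20315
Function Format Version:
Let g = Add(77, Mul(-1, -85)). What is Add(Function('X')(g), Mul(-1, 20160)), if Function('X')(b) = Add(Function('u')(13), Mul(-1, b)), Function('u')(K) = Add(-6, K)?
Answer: -20315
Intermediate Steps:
g = 162 (g = Add(77, 85) = 162)
Function('X')(b) = Add(7, Mul(-1, b)) (Function('X')(b) = Add(Add(-6, 13), Mul(-1, b)) = Add(7, Mul(-1, b)))
Add(Function('X')(g), Mul(-1, 20160)) = Add(Add(7, Mul(-1, 162)), Mul(-1, 20160)) = Add(Add(7, -162), -20160) = Add(-155, -20160) = -20315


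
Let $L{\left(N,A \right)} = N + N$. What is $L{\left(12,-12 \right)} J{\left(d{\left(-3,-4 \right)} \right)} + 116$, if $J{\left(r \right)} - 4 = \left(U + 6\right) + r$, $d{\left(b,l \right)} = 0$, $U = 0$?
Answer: $356$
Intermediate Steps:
$J{\left(r \right)} = 10 + r$ ($J{\left(r \right)} = 4 + \left(\left(0 + 6\right) + r\right) = 4 + \left(6 + r\right) = 10 + r$)
$L{\left(N,A \right)} = 2 N$
$L{\left(12,-12 \right)} J{\left(d{\left(-3,-4 \right)} \right)} + 116 = 2 \cdot 12 \left(10 + 0\right) + 116 = 24 \cdot 10 + 116 = 240 + 116 = 356$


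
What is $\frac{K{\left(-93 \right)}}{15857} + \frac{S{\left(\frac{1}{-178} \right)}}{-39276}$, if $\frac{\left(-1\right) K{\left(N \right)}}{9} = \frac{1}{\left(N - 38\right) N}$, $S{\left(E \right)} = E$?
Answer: $\frac{43421893}{450195624102456} \approx 9.6451 \cdot 10^{-8}$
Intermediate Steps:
$K{\left(N \right)} = - \frac{9}{N \left(-38 + N\right)}$ ($K{\left(N \right)} = - 9 \frac{1}{\left(N - 38\right) N} = - 9 \frac{1}{\left(-38 + N\right) N} = - 9 \frac{1}{N \left(-38 + N\right)} = - \frac{9}{N \left(-38 + N\right)}$)
$\frac{K{\left(-93 \right)}}{15857} + \frac{S{\left(\frac{1}{-178} \right)}}{-39276} = \frac{\left(-9\right) \frac{1}{-93} \frac{1}{-38 - 93}}{15857} + \frac{1}{\left(-178\right) \left(-39276\right)} = \left(-9\right) \left(- \frac{1}{93}\right) \frac{1}{-131} \cdot \frac{1}{15857} - - \frac{1}{6991128} = \left(-9\right) \left(- \frac{1}{93}\right) \left(- \frac{1}{131}\right) \frac{1}{15857} + \frac{1}{6991128} = \left(- \frac{3}{4061}\right) \frac{1}{15857} + \frac{1}{6991128} = - \frac{3}{64395277} + \frac{1}{6991128} = \frac{43421893}{450195624102456}$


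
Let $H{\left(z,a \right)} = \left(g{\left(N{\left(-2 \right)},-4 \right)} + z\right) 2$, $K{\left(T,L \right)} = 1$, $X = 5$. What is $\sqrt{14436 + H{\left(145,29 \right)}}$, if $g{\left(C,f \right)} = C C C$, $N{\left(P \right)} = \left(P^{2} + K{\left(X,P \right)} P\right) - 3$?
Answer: $6 \sqrt{409} \approx 121.34$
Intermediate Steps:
$N{\left(P \right)} = -3 + P + P^{2}$ ($N{\left(P \right)} = \left(P^{2} + 1 P\right) - 3 = \left(P^{2} + P\right) - 3 = \left(P + P^{2}\right) - 3 = -3 + P + P^{2}$)
$g{\left(C,f \right)} = C^{3}$ ($g{\left(C,f \right)} = C^{2} C = C^{3}$)
$H{\left(z,a \right)} = -2 + 2 z$ ($H{\left(z,a \right)} = \left(\left(-3 - 2 + \left(-2\right)^{2}\right)^{3} + z\right) 2 = \left(\left(-3 - 2 + 4\right)^{3} + z\right) 2 = \left(\left(-1\right)^{3} + z\right) 2 = \left(-1 + z\right) 2 = -2 + 2 z$)
$\sqrt{14436 + H{\left(145,29 \right)}} = \sqrt{14436 + \left(-2 + 2 \cdot 145\right)} = \sqrt{14436 + \left(-2 + 290\right)} = \sqrt{14436 + 288} = \sqrt{14724} = 6 \sqrt{409}$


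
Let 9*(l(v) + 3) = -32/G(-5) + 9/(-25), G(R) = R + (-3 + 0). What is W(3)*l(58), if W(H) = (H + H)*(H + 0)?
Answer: -1168/25 ≈ -46.720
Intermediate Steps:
G(R) = -3 + R (G(R) = R - 3 = -3 + R)
l(v) = -584/225 (l(v) = -3 + (-32/(-3 - 5) + 9/(-25))/9 = -3 + (-32/(-8) + 9*(-1/25))/9 = -3 + (-32*(-⅛) - 9/25)/9 = -3 + (4 - 9/25)/9 = -3 + (⅑)*(91/25) = -3 + 91/225 = -584/225)
W(H) = 2*H² (W(H) = (2*H)*H = 2*H²)
W(3)*l(58) = (2*3²)*(-584/225) = (2*9)*(-584/225) = 18*(-584/225) = -1168/25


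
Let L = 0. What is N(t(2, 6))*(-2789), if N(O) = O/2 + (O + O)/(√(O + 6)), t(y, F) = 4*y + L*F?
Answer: -11156 - 22312*√14/7 ≈ -23082.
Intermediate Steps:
t(y, F) = 4*y (t(y, F) = 4*y + 0*F = 4*y + 0 = 4*y)
N(O) = O/2 + 2*O/√(6 + O) (N(O) = O*(½) + (2*O)/(√(6 + O)) = O/2 + (2*O)/√(6 + O) = O/2 + 2*O/√(6 + O))
N(t(2, 6))*(-2789) = ((4*2)/2 + 2*(4*2)/√(6 + 4*2))*(-2789) = ((½)*8 + 2*8/√(6 + 8))*(-2789) = (4 + 2*8/√14)*(-2789) = (4 + 2*8*(√14/14))*(-2789) = (4 + 8*√14/7)*(-2789) = -11156 - 22312*√14/7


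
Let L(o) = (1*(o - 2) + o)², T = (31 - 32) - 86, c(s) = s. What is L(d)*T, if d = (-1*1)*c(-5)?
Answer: -5568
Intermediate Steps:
d = 5 (d = -1*1*(-5) = -1*(-5) = 5)
T = -87 (T = -1 - 86 = -87)
L(o) = (-2 + 2*o)² (L(o) = (1*(-2 + o) + o)² = ((-2 + o) + o)² = (-2 + 2*o)²)
L(d)*T = (4*(-1 + 5)²)*(-87) = (4*4²)*(-87) = (4*16)*(-87) = 64*(-87) = -5568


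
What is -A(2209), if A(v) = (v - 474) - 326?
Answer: -1409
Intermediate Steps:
A(v) = -800 + v (A(v) = (-474 + v) - 326 = -800 + v)
-A(2209) = -(-800 + 2209) = -1*1409 = -1409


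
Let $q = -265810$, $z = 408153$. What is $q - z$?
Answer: $-673963$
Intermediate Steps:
$q - z = -265810 - 408153 = -673963$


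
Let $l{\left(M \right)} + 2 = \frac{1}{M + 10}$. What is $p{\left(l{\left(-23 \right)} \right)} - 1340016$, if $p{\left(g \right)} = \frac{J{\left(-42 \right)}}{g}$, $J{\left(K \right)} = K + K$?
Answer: $- \frac{12059780}{9} \approx -1.34 \cdot 10^{6}$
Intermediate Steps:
$l{\left(M \right)} = -2 + \frac{1}{10 + M}$ ($l{\left(M \right)} = -2 + \frac{1}{M + 10} = -2 + \frac{1}{10 + M}$)
$J{\left(K \right)} = 2 K$
$p{\left(g \right)} = - \frac{84}{g}$ ($p{\left(g \right)} = \frac{2 \left(-42\right)}{g} = - \frac{84}{g}$)
$p{\left(l{\left(-23 \right)} \right)} - 1340016 = - \frac{84}{\frac{1}{10 - 23} \left(-19 - -46\right)} - 1340016 = - \frac{84}{\frac{1}{-13} \left(-19 + 46\right)} - 1340016 = - \frac{84}{\left(- \frac{1}{13}\right) 27} - 1340016 = - \frac{84}{- \frac{27}{13}} - 1340016 = \left(-84\right) \left(- \frac{13}{27}\right) - 1340016 = \frac{364}{9} - 1340016 = - \frac{12059780}{9}$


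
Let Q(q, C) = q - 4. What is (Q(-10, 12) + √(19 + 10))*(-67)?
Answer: 938 - 67*√29 ≈ 577.19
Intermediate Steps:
Q(q, C) = -4 + q
(Q(-10, 12) + √(19 + 10))*(-67) = ((-4 - 10) + √(19 + 10))*(-67) = (-14 + √29)*(-67) = 938 - 67*√29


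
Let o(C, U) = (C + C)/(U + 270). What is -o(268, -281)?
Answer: 536/11 ≈ 48.727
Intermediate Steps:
o(C, U) = 2*C/(270 + U) (o(C, U) = (2*C)/(270 + U) = 2*C/(270 + U))
-o(268, -281) = -2*268/(270 - 281) = -2*268/(-11) = -2*268*(-1)/11 = -1*(-536/11) = 536/11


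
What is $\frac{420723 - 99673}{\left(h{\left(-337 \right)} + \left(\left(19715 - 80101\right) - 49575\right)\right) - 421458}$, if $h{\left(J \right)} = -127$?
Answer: $- \frac{160525}{265773} \approx -0.60399$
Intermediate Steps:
$\frac{420723 - 99673}{\left(h{\left(-337 \right)} + \left(\left(19715 - 80101\right) - 49575\right)\right) - 421458} = \frac{420723 - 99673}{\left(-127 + \left(\left(19715 - 80101\right) - 49575\right)\right) - 421458} = \frac{321050}{\left(-127 - 109961\right) - 421458} = \frac{321050}{-110088 - 421458} = \frac{321050}{-531546} = 321050 \left(- \frac{1}{531546}\right) = - \frac{160525}{265773}$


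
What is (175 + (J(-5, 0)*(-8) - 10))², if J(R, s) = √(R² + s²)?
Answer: 15625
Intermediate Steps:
(175 + (J(-5, 0)*(-8) - 10))² = (175 + (√((-5)² + 0²)*(-8) - 10))² = (175 + (√(25 + 0)*(-8) - 10))² = (175 + (√25*(-8) - 10))² = (175 + (5*(-8) - 10))² = (175 + (-40 - 10))² = (175 - 50)² = 125² = 15625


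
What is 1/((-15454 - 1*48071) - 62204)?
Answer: -1/125729 ≈ -7.9536e-6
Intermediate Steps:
1/((-15454 - 1*48071) - 62204) = 1/((-15454 - 48071) - 62204) = 1/(-63525 - 62204) = 1/(-125729) = -1/125729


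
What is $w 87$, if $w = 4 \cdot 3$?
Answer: $1044$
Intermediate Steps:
$w = 12$
$w 87 = 12 \cdot 87 = 1044$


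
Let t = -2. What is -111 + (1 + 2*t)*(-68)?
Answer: 93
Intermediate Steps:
-111 + (1 + 2*t)*(-68) = -111 + (1 + 2*(-2))*(-68) = -111 + (1 - 4)*(-68) = -111 - 3*(-68) = -111 + 204 = 93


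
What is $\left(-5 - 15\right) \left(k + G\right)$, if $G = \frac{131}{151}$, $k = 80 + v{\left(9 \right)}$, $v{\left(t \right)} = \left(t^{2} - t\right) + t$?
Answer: $- \frac{488840}{151} \approx -3237.4$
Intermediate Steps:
$v{\left(t \right)} = t^{2}$
$k = 161$ ($k = 80 + 9^{2} = 80 + 81 = 161$)
$G = \frac{131}{151}$ ($G = 131 \cdot \frac{1}{151} = \frac{131}{151} \approx 0.86755$)
$\left(-5 - 15\right) \left(k + G\right) = \left(-5 - 15\right) \left(161 + \frac{131}{151}\right) = \left(-5 - 15\right) \frac{24442}{151} = \left(-20\right) \frac{24442}{151} = - \frac{488840}{151}$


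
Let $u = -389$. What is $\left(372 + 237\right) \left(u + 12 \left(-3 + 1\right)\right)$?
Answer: $-251517$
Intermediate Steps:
$\left(372 + 237\right) \left(u + 12 \left(-3 + 1\right)\right) = \left(372 + 237\right) \left(-389 + 12 \left(-3 + 1\right)\right) = 609 \left(-389 + 12 \left(-2\right)\right) = 609 \left(-389 - 24\right) = 609 \left(-413\right) = -251517$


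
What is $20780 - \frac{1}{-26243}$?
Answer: $\frac{545329541}{26243} \approx 20780.0$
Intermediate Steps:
$20780 - \frac{1}{-26243} = 20780 - - \frac{1}{26243} = 20780 + \frac{1}{26243} = \frac{545329541}{26243}$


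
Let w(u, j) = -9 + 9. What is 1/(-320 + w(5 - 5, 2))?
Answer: -1/320 ≈ -0.0031250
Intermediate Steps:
w(u, j) = 0
1/(-320 + w(5 - 5, 2)) = 1/(-320 + 0) = 1/(-320) = -1/320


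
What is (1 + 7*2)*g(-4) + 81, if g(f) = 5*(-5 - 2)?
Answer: -444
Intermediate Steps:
g(f) = -35 (g(f) = 5*(-7) = -35)
(1 + 7*2)*g(-4) + 81 = (1 + 7*2)*(-35) + 81 = (1 + 14)*(-35) + 81 = 15*(-35) + 81 = -525 + 81 = -444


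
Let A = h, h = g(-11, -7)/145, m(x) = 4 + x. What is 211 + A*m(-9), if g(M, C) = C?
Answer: 6126/29 ≈ 211.24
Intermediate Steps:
h = -7/145 ≈ -0.048276
A = -7/145 ≈ -0.048276
211 + A*m(-9) = 211 - 7*(4 - 9)/145 = 211 - 7/145*(-5) = 211 + 7/29 = 6126/29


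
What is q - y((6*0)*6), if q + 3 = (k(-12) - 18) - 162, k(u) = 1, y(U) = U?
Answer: -182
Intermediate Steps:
q = -182 (q = -3 + ((1 - 18) - 162) = -3 + (-17 - 162) = -3 - 179 = -182)
q - y((6*0)*6) = -182 - 6*0*6 = -182 - 0*6 = -182 - 1*0 = -182 + 0 = -182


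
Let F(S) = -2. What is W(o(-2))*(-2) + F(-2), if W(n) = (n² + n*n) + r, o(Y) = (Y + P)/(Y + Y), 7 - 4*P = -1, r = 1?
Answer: -4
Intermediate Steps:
P = 2 (P = 7/4 - ¼*(-1) = 7/4 + ¼ = 2)
o(Y) = (2 + Y)/(2*Y) (o(Y) = (Y + 2)/(Y + Y) = (2 + Y)/((2*Y)) = (2 + Y)*(1/(2*Y)) = (2 + Y)/(2*Y))
W(n) = 1 + 2*n² (W(n) = (n² + n*n) + 1 = (n² + n²) + 1 = 2*n² + 1 = 1 + 2*n²)
W(o(-2))*(-2) + F(-2) = (1 + 2*((½)*(2 - 2)/(-2))²)*(-2) - 2 = (1 + 2*((½)*(-½)*0)²)*(-2) - 2 = (1 + 2*0²)*(-2) - 2 = (1 + 2*0)*(-2) - 2 = (1 + 0)*(-2) - 2 = 1*(-2) - 2 = -2 - 2 = -4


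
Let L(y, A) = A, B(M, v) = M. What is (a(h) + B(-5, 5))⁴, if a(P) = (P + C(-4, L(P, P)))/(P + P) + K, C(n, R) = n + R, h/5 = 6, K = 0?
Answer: 13845841/50625 ≈ 273.50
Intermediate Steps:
h = 30 (h = 5*6 = 30)
C(n, R) = R + n
a(P) = (-4 + 2*P)/(2*P) (a(P) = (P + (P - 4))/(P + P) + 0 = (P + (-4 + P))/((2*P)) + 0 = (-4 + 2*P)*(1/(2*P)) + 0 = (-4 + 2*P)/(2*P) + 0 = (-4 + 2*P)/(2*P))
(a(h) + B(-5, 5))⁴ = ((-2 + 30)/30 - 5)⁴ = ((1/30)*28 - 5)⁴ = (14/15 - 5)⁴ = (-61/15)⁴ = 13845841/50625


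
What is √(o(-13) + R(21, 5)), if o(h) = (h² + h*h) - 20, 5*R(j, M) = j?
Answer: 3*√895/5 ≈ 17.950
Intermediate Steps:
R(j, M) = j/5
o(h) = -20 + 2*h² (o(h) = (h² + h²) - 20 = 2*h² - 20 = -20 + 2*h²)
√(o(-13) + R(21, 5)) = √((-20 + 2*(-13)²) + (⅕)*21) = √((-20 + 2*169) + 21/5) = √((-20 + 338) + 21/5) = √(318 + 21/5) = √(1611/5) = 3*√895/5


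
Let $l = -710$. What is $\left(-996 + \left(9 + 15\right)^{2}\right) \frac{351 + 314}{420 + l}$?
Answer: $\frac{27930}{29} \approx 963.1$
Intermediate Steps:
$\left(-996 + \left(9 + 15\right)^{2}\right) \frac{351 + 314}{420 + l} = \left(-996 + \left(9 + 15\right)^{2}\right) \frac{351 + 314}{420 - 710} = \left(-996 + 24^{2}\right) \frac{665}{-290} = \left(-996 + 576\right) 665 \left(- \frac{1}{290}\right) = \left(-420\right) \left(- \frac{133}{58}\right) = \frac{27930}{29}$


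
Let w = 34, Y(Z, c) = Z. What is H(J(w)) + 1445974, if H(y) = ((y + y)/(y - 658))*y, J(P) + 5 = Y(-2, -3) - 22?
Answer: 993382456/687 ≈ 1.4460e+6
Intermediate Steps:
J(P) = -29 (J(P) = -5 + (-2 - 22) = -5 - 24 = -29)
H(y) = 2*y**2/(-658 + y) (H(y) = ((2*y)/(-658 + y))*y = (2*y/(-658 + y))*y = 2*y**2/(-658 + y))
H(J(w)) + 1445974 = 2*(-29)**2/(-658 - 29) + 1445974 = 2*841/(-687) + 1445974 = 2*841*(-1/687) + 1445974 = -1682/687 + 1445974 = 993382456/687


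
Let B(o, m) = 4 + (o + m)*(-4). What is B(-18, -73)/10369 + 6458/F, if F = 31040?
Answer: 39192861/160926880 ≈ 0.24354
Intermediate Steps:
B(o, m) = 4 - 4*m - 4*o (B(o, m) = 4 + (m + o)*(-4) = 4 + (-4*m - 4*o) = 4 - 4*m - 4*o)
B(-18, -73)/10369 + 6458/F = (4 - 4*(-73) - 4*(-18))/10369 + 6458/31040 = (4 + 292 + 72)*(1/10369) + 6458*(1/31040) = 368*(1/10369) + 3229/15520 = 368/10369 + 3229/15520 = 39192861/160926880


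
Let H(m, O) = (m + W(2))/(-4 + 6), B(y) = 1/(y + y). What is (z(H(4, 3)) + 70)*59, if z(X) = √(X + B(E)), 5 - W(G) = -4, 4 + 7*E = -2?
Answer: 4130 + 59*√213/6 ≈ 4273.5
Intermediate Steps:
E = -6/7 (E = -4/7 + (⅐)*(-2) = -4/7 - 2/7 = -6/7 ≈ -0.85714)
W(G) = 9 (W(G) = 5 - 1*(-4) = 5 + 4 = 9)
B(y) = 1/(2*y)
H(m, O) = 9/2 + m/2 (H(m, O) = (m + 9)/(-4 + 6) = (9 + m)/2 = (9 + m)*(½) = 9/2 + m/2)
z(X) = √(-7/12 + X) (z(X) = √(X + 1/(2*(-6/7))) = √(X + (½)*(-7/6)) = √(X - 7/12) = √(-7/12 + X))
(z(H(4, 3)) + 70)*59 = (√(-21 + 36*(9/2 + (½)*4))/6 + 70)*59 = (√(-21 + 36*(9/2 + 2))/6 + 70)*59 = (√(-21 + 36*(13/2))/6 + 70)*59 = (√(-21 + 234)/6 + 70)*59 = (√213/6 + 70)*59 = (70 + √213/6)*59 = 4130 + 59*√213/6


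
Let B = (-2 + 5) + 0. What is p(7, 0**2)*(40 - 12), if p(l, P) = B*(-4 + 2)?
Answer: -168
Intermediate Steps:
B = 3 (B = 3 + 0 = 3)
p(l, P) = -6 (p(l, P) = 3*(-4 + 2) = 3*(-2) = -6)
p(7, 0**2)*(40 - 12) = -6*(40 - 12) = -6*28 = -168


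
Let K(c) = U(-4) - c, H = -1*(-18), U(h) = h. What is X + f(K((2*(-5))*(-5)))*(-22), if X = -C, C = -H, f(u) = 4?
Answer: -70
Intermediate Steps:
H = 18
K(c) = -4 - c
C = -18 (C = -1*18 = -18)
X = 18 (X = -1*(-18) = 18)
X + f(K((2*(-5))*(-5)))*(-22) = 18 + 4*(-22) = 18 - 88 = -70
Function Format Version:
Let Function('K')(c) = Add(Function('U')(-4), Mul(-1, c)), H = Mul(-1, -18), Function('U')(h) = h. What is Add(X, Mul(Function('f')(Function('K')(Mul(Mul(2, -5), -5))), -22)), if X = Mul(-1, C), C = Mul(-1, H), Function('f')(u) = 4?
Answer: -70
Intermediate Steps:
H = 18
Function('K')(c) = Add(-4, Mul(-1, c))
C = -18 (C = Mul(-1, 18) = -18)
X = 18 (X = Mul(-1, -18) = 18)
Add(X, Mul(Function('f')(Function('K')(Mul(Mul(2, -5), -5))), -22)) = Add(18, Mul(4, -22)) = Add(18, -88) = -70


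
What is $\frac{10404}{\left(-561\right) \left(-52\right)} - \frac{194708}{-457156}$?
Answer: $\frac{12789550}{16343327} \approx 0.78255$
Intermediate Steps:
$\frac{10404}{\left(-561\right) \left(-52\right)} - \frac{194708}{-457156} = \frac{10404}{29172} - - \frac{48677}{114289} = 10404 \cdot \frac{1}{29172} + \frac{48677}{114289} = \frac{51}{143} + \frac{48677}{114289} = \frac{12789550}{16343327}$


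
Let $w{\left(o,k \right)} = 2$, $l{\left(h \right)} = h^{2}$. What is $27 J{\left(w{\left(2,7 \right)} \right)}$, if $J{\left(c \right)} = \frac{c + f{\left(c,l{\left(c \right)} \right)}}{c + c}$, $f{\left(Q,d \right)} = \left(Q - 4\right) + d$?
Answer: $27$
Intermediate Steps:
$f{\left(Q,d \right)} = -4 + Q + d$ ($f{\left(Q,d \right)} = \left(-4 + Q\right) + d = -4 + Q + d$)
$J{\left(c \right)} = \frac{-4 + c^{2} + 2 c}{2 c}$ ($J{\left(c \right)} = \frac{c + \left(-4 + c + c^{2}\right)}{c + c} = \frac{-4 + c^{2} + 2 c}{2 c}$)
$27 J{\left(w{\left(2,7 \right)} \right)} = 27 \left(1 + \frac{1}{2} \cdot 2 - \frac{2}{2}\right) = 27 \left(1 + 1 - 1\right) = 27 \cdot 1 = 27$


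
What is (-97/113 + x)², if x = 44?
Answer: 23765625/12769 ≈ 1861.2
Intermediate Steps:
(-97/113 + x)² = (-97/113 + 44)² = (4875/113)² = 23765625/12769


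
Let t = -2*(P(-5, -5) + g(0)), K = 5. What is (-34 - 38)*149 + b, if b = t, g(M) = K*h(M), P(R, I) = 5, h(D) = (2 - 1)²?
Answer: -10748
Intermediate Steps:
h(D) = 1 (h(D) = 1² = 1)
g(M) = 5 (g(M) = 5*1 = 5)
t = -20 (t = -2*(5 + 5) = -2*10 = -20)
b = -20
(-34 - 38)*149 + b = (-34 - 38)*149 - 20 = -72*149 - 20 = -10728 - 20 = -10748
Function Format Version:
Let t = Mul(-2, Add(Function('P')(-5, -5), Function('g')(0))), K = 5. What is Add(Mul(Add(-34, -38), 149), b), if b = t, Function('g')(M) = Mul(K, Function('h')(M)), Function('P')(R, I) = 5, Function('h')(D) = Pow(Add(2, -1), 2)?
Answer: -10748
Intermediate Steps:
Function('h')(D) = 1 (Function('h')(D) = Pow(1, 2) = 1)
Function('g')(M) = 5 (Function('g')(M) = Mul(5, 1) = 5)
t = -20 (t = Mul(-2, Add(5, 5)) = Mul(-2, 10) = -20)
b = -20
Add(Mul(Add(-34, -38), 149), b) = Add(Mul(Add(-34, -38), 149), -20) = Add(Mul(-72, 149), -20) = Add(-10728, -20) = -10748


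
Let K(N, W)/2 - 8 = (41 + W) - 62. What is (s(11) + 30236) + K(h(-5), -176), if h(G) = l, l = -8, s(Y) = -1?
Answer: 29857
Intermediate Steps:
h(G) = -8
K(N, W) = -26 + 2*W (K(N, W) = 16 + 2*((41 + W) - 62) = 16 + 2*(-21 + W) = 16 + (-42 + 2*W) = -26 + 2*W)
(s(11) + 30236) + K(h(-5), -176) = (-1 + 30236) + (-26 + 2*(-176)) = 30235 + (-26 - 352) = 30235 - 378 = 29857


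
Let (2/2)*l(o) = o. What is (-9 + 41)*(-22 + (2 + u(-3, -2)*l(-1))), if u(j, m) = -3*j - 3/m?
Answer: -976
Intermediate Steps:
l(o) = o
(-9 + 41)*(-22 + (2 + u(-3, -2)*l(-1))) = (-9 + 41)*(-22 + (2 + (-3*(-3) - 3/(-2))*(-1))) = 32*(-22 + (2 + (9 - 3*(-½))*(-1))) = 32*(-22 + (2 + (9 + 3/2)*(-1))) = 32*(-22 + (2 + (21/2)*(-1))) = 32*(-22 + (2 - 21/2)) = 32*(-22 - 17/2) = 32*(-61/2) = -976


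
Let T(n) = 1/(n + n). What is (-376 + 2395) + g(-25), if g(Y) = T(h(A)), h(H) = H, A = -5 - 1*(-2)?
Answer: 12113/6 ≈ 2018.8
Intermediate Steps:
A = -3 (A = -5 + 2 = -3)
T(n) = 1/(2*n)
g(Y) = -⅙ (g(Y) = (½)/(-3) = (½)*(-⅓) = -⅙)
(-376 + 2395) + g(-25) = (-376 + 2395) - ⅙ = 2019 - ⅙ = 12113/6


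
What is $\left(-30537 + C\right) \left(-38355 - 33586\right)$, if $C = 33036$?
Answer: $-179780559$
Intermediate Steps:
$\left(-30537 + C\right) \left(-38355 - 33586\right) = \left(-30537 + 33036\right) \left(-38355 - 33586\right) = 2499 \left(-71941\right) = -179780559$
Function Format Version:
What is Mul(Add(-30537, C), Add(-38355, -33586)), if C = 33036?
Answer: -179780559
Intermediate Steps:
Mul(Add(-30537, C), Add(-38355, -33586)) = Mul(Add(-30537, 33036), Add(-38355, -33586)) = Mul(2499, -71941) = -179780559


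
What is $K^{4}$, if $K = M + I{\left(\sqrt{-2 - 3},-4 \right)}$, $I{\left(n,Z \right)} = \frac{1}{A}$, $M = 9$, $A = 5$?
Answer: $\frac{4477456}{625} \approx 7163.9$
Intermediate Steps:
$I{\left(n,Z \right)} = \frac{1}{5}$
$K = \frac{46}{5}$ ($K = 9 + \frac{1}{5} = \frac{46}{5} \approx 9.2$)
$K^{4} = \left(\frac{46}{5}\right)^{4} = \frac{4477456}{625}$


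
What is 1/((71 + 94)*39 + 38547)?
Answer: 1/44982 ≈ 2.2231e-5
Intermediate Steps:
1/((71 + 94)*39 + 38547) = 1/(165*39 + 38547) = 1/(6435 + 38547) = 1/44982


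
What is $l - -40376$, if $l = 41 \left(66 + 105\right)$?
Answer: $47387$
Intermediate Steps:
$l = 7011$ ($l = 41 \cdot 171 = 7011$)
$l - -40376 = 7011 - -40376 = 7011 + 40376 = 47387$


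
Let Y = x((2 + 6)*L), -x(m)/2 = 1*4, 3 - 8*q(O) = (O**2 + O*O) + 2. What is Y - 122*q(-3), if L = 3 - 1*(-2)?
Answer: 1005/4 ≈ 251.25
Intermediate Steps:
L = 5 (L = 3 + 2 = 5)
q(O) = 1/8 - O**2/4 (q(O) = 3/8 - ((O**2 + O*O) + 2)/8 = 3/8 - ((O**2 + O**2) + 2)/8 = 3/8 - (2*O**2 + 2)/8 = 3/8 - (2 + 2*O**2)/8 = 3/8 + (-1/4 - O**2/4) = 1/8 - O**2/4)
x(m) = -8 (x(m) = -2*4 = -8)
Y = -8
Y - 122*q(-3) = -8 - 122*(1/8 - 1/4*(-3)**2) = -8 - 122*(1/8 - 1/4*9) = -8 - 122*(1/8 - 9/4) = -8 - 122*(-17/8) = -8 + 1037/4 = 1005/4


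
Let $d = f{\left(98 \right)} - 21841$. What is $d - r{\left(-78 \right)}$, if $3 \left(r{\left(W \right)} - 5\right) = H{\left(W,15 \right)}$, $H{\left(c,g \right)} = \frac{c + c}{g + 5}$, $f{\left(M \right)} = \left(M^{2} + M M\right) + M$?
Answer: $- \frac{12687}{5} \approx -2537.4$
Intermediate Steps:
$f{\left(M \right)} = M + 2 M^{2}$ ($f{\left(M \right)} = \left(M^{2} + M^{2}\right) + M = 2 M^{2} + M = M + 2 M^{2}$)
$d = -2535$ ($d = 98 \left(1 + 2 \cdot 98\right) - 21841 = 98 \left(1 + 196\right) - 21841 = 98 \cdot 197 - 21841 = 19306 - 21841 = -2535$)
$H{\left(c,g \right)} = \frac{2 c}{5 + g}$
$r{\left(W \right)} = 5 + \frac{W}{30}$ ($r{\left(W \right)} = 5 + \frac{2 W \frac{1}{5 + 15}}{3} = 5 + \frac{2 W \frac{1}{20}}{3} = 5 + \frac{\frac{1}{10} W}{3} = 5 + \frac{W}{30}$)
$d - r{\left(-78 \right)} = -2535 - \left(5 + \frac{1}{30} \left(-78\right)\right) = -2535 - \left(5 - \frac{13}{5}\right) = -2535 - \frac{12}{5} = - \frac{12687}{5}$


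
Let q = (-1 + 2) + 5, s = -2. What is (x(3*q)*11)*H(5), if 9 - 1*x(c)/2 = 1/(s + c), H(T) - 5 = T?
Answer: 7865/4 ≈ 1966.3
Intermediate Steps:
H(T) = 5 + T
q = 6 (q = 1 + 5 = 6)
x(c) = 18 - 2/(-2 + c)
(x(3*q)*11)*H(5) = ((2*(-19 + 9*(3*6))/(-2 + 3*6))*11)*(5 + 5) = ((2*(-19 + 9*18)/(-2 + 18))*11)*10 = ((2*(-19 + 162)/16)*11)*10 = ((2*(1/16)*143)*11)*10 = ((143/8)*11)*10 = (1573/8)*10 = 7865/4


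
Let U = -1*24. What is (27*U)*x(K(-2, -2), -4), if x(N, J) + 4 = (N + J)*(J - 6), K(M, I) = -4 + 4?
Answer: -23328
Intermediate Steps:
K(M, I) = 0
x(N, J) = -4 + (-6 + J)*(J + N) (x(N, J) = -4 + (N + J)*(J - 6) = -4 + (J + N)*(-6 + J) = -4 + (-6 + J)*(J + N))
U = -24
(27*U)*x(K(-2, -2), -4) = (27*(-24))*(-4 + (-4)² - 6*(-4) - 6*0 - 4*0) = -648*(-4 + 16 + 24 + 0 + 0) = -648*36 = -23328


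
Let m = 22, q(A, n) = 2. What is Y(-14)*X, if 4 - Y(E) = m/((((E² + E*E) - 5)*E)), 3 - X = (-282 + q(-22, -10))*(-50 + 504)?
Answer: 1378903181/2709 ≈ 5.0901e+5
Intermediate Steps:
X = 127123 (X = 3 - (-282 + 2)*(-50 + 504) = 3 - (-280)*454 = 3 - 1*(-127120) = 3 + 127120 = 127123)
Y(E) = 4 - 22/(E*(-5 + 2*E²)) (Y(E) = 4 - 22/(((E² + E*E) - 5)*E) = 4 - 22/(((E² + E²) - 5)*E) = 4 - 22/((2*E² - 5)*E) = 4 - 22/((-5 + 2*E²)*E) = 4 - 22/(E*(-5 + 2*E²)))
Y(-14)*X = (2*(-11 - 10*(-14) + 4*(-14)³)/(-14*(-5 + 2*(-14)²)))*127123 = (2*(-1/14)*(-11 + 140 + 4*(-2744))/(-5 + 2*196))*127123 = (2*(-1/14)*(-11 + 140 - 10976)/(-5 + 392))*127123 = (2*(-1/14)*(-10847)/387)*127123 = (2*(-1/14)*(1/387)*(-10847))*127123 = (10847/2709)*127123 = 1378903181/2709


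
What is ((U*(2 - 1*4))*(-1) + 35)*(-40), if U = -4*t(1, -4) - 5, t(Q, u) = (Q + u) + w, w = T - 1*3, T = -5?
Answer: -4520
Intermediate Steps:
w = -8 (w = -5 - 1*3 = -5 - 3 = -8)
t(Q, u) = -8 + Q + u (t(Q, u) = (Q + u) - 8 = -8 + Q + u)
U = 39 (U = -4*(-8 + 1 - 4) - 5 = -4*(-11) - 5 = 44 - 5 = 39)
((U*(2 - 1*4))*(-1) + 35)*(-40) = ((39*(2 - 1*4))*(-1) + 35)*(-40) = ((39*(2 - 4))*(-1) + 35)*(-40) = ((39*(-2))*(-1) + 35)*(-40) = (-78*(-1) + 35)*(-40) = (78 + 35)*(-40) = 113*(-40) = -4520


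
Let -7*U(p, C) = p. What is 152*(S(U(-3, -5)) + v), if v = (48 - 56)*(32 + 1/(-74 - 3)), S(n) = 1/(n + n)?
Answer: -8944060/231 ≈ -38719.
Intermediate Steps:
U(p, C) = -p/7
S(n) = 1/(2*n)
v = -19704/77 (v = -8*(32 + 1/(-77)) = -8*(32 - 1/77) = -8*2463/77 = -19704/77 ≈ -255.90)
152*(S(U(-3, -5)) + v) = 152*(1/(2*((-1/7*(-3)))) - 19704/77) = 152*(1/(2*(3/7)) - 19704/77) = 152*((1/2)*(7/3) - 19704/77) = 152*(7/6 - 19704/77) = 152*(-117685/462) = -8944060/231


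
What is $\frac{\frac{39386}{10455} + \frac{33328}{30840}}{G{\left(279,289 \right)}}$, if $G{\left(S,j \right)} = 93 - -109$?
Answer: $\frac{2170984}{90460145} \approx 0.023999$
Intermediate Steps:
$G{\left(S,j \right)} = 202$ ($G{\left(S,j \right)} = 93 + 109 = 202$)
$\frac{\frac{39386}{10455} + \frac{33328}{30840}}{G{\left(279,289 \right)}} = \frac{\frac{39386}{10455} + \frac{33328}{30840}}{202} = \left(39386 \cdot \frac{1}{10455} + 33328 \cdot \frac{1}{30840}\right) \frac{1}{202} = \left(\frac{39386}{10455} + \frac{4166}{3855}\right) \frac{1}{202} = \frac{4341968}{895645} \cdot \frac{1}{202} = \frac{2170984}{90460145}$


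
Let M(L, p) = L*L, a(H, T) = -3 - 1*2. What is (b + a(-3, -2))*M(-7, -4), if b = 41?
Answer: 1764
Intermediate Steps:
a(H, T) = -5 (a(H, T) = -3 - 2 = -5)
M(L, p) = L²
(b + a(-3, -2))*M(-7, -4) = (41 - 5)*(-7)² = 36*49 = 1764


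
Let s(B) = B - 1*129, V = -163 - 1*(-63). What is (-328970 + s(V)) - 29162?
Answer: -358361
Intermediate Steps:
V = -100 (V = -163 + 63 = -100)
s(B) = -129 + B (s(B) = B - 129 = -129 + B)
(-328970 + s(V)) - 29162 = (-328970 + (-129 - 100)) - 29162 = (-328970 - 229) - 29162 = -329199 - 29162 = -358361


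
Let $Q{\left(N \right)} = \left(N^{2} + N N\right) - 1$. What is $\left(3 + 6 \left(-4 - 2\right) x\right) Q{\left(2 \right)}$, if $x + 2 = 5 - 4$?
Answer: $273$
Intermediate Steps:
$x = -1$ ($x = -2 + \left(5 - 4\right) = -2 + 1 = -1$)
$Q{\left(N \right)} = -1 + 2 N^{2}$ ($Q{\left(N \right)} = \left(N^{2} + N^{2}\right) - 1 = 2 N^{2} - 1 = -1 + 2 N^{2}$)
$\left(3 + 6 \left(-4 - 2\right) x\right) Q{\left(2 \right)} = \left(3 + 6 \left(-4 - 2\right) \left(-1\right)\right) \left(-1 + 2 \cdot 2^{2}\right) = \left(3 + 6 \left(-6\right) \left(-1\right)\right) \left(-1 + 2 \cdot 4\right) = \left(3 - -36\right) \left(-1 + 8\right) = \left(3 + 36\right) 7 = 39 \cdot 7 = 273$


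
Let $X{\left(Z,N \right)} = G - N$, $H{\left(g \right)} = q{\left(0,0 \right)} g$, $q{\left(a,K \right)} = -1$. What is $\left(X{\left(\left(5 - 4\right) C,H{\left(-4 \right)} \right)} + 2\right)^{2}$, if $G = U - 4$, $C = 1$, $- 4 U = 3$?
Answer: $\frac{729}{16} \approx 45.563$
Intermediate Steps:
$U = - \frac{3}{4}$ ($U = \left(- \frac{1}{4}\right) 3 = - \frac{3}{4} \approx -0.75$)
$H{\left(g \right)} = - g$
$G = - \frac{19}{4}$ ($G = - \frac{3}{4} - 4 = - \frac{19}{4} \approx -4.75$)
$X{\left(Z,N \right)} = - \frac{19}{4} - N$
$\left(X{\left(\left(5 - 4\right) C,H{\left(-4 \right)} \right)} + 2\right)^{2} = \left(\left(- \frac{19}{4} - \left(-1\right) \left(-4\right)\right) + 2\right)^{2} = \left(\left(- \frac{19}{4} - 4\right) + 2\right)^{2} = \left(- \frac{35}{4} + 2\right)^{2} = \left(- \frac{27}{4}\right)^{2} = \frac{729}{16}$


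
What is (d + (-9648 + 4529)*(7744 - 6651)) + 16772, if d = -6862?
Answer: -5585157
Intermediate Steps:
(d + (-9648 + 4529)*(7744 - 6651)) + 16772 = (-6862 + (-9648 + 4529)*(7744 - 6651)) + 16772 = (-6862 - 5119*1093) + 16772 = (-6862 - 5595067) + 16772 = -5601929 + 16772 = -5585157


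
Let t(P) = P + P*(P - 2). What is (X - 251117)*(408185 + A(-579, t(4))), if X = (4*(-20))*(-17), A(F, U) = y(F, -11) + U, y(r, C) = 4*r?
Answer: -101371620917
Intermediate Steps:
t(P) = P + P*(-2 + P)
A(F, U) = U + 4*F (A(F, U) = 4*F + U = U + 4*F)
X = 1360 (X = -80*(-17) = 1360)
(X - 251117)*(408185 + A(-579, t(4))) = (1360 - 251117)*(408185 + (4*(-1 + 4) + 4*(-579))) = -249757*(408185 + (4*3 - 2316)) = -249757*(408185 + (12 - 2316)) = -249757*(408185 - 2304) = -249757*405881 = -101371620917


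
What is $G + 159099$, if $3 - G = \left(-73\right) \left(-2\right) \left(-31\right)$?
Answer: $163628$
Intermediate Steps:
$G = 4529$ ($G = 3 - \left(-73\right) \left(-2\right) \left(-31\right) = 3 - 146 \left(-31\right) = 3 - -4526 = 3 + 4526 = 4529$)
$G + 159099 = 4529 + 159099 = 163628$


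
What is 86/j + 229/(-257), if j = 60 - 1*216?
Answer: -28913/20046 ≈ -1.4423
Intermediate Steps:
j = -156 (j = 60 - 216 = -156)
86/j + 229/(-257) = 86/(-156) + 229/(-257) = 86*(-1/156) + 229*(-1/257) = -43/78 - 229/257 = -28913/20046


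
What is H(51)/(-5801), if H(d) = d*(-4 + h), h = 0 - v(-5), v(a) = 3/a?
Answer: 867/29005 ≈ 0.029891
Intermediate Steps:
h = ⅗ (h = 0 - 3/(-5) = 0 - 3*(-1)/5 = 0 - 1*(-⅗) = 0 + ⅗ = ⅗ ≈ 0.60000)
H(d) = -17*d/5 (H(d) = d*(-4 + ⅗) = d*(-17/5) = -17*d/5)
H(51)/(-5801) = -17/5*51/(-5801) = -867/5*(-1/5801) = 867/29005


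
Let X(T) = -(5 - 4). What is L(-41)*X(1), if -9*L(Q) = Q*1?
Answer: -41/9 ≈ -4.5556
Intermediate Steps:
X(T) = -1 (X(T) = -1*1 = -1)
L(Q) = -Q/9
L(-41)*X(1) = -1/9*(-41)*(-1) = (41/9)*(-1) = -41/9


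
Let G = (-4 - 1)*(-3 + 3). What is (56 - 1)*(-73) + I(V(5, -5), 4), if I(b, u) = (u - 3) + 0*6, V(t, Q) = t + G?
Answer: -4014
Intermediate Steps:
G = 0 (G = -5*0 = 0)
V(t, Q) = t (V(t, Q) = t + 0 = t)
I(b, u) = -3 + u (I(b, u) = (-3 + u) + 0 = -3 + u)
(56 - 1)*(-73) + I(V(5, -5), 4) = (56 - 1)*(-73) + (-3 + 4) = 55*(-73) + 1 = -4015 + 1 = -4014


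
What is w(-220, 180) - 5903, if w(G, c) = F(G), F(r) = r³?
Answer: -10653903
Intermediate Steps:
w(G, c) = G³
w(-220, 180) - 5903 = (-220)³ - 5903 = -10648000 - 5903 = -10653903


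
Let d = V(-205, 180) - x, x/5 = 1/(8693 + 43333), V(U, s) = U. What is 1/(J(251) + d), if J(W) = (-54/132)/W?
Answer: -71821893/14723612026 ≈ -0.0048780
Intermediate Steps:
J(W) = -9/(22*W) (J(W) = (-54*1/132)/W = -9/(22*W))
x = 5/52026 (x = 5/(8693 + 43333) = 5/52026 ≈ 9.6106e-5)
d = -10665335/52026 (d = -205 - 1*5/52026 = -205 - 5/52026 = -10665335/52026 ≈ -205.00)
1/(J(251) + d) = 1/(-9/22/251 - 10665335/52026) = 1/(-9/22*1/251 - 10665335/52026) = 1/(-9/5522 - 10665335/52026) = 1/(-14723612026/71821893) = -71821893/14723612026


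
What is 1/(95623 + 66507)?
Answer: 1/162130 ≈ 6.1679e-6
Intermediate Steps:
1/(95623 + 66507) = 1/162130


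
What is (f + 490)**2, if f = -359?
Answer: 17161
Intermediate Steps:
(f + 490)**2 = (-359 + 490)**2 = 131**2 = 17161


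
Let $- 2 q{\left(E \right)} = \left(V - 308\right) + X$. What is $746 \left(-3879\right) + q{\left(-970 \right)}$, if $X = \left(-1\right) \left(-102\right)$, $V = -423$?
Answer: $- \frac{5786839}{2} \approx -2.8934 \cdot 10^{6}$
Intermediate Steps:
$X = 102$
$q{\left(E \right)} = \frac{629}{2}$ ($q{\left(E \right)} = - \frac{\left(-423 - 308\right) + 102}{2} = - \frac{-731 + 102}{2} = \left(- \frac{1}{2}\right) \left(-629\right) = \frac{629}{2}$)
$746 \left(-3879\right) + q{\left(-970 \right)} = 746 \left(-3879\right) + \frac{629}{2} = -2893734 + \frac{629}{2} = - \frac{5786839}{2}$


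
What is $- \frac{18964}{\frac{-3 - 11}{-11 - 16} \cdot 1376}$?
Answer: $- \frac{128007}{4816} \approx -26.58$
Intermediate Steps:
$- \frac{18964}{\frac{-3 - 11}{-11 - 16} \cdot 1376} = - \frac{18964}{\frac{-3 - 11}{-27} \cdot 1376} = - \frac{18964}{\left(-3 - 11\right) \left(- \frac{1}{27}\right) 1376} = - \frac{18964}{\left(-14\right) \left(- \frac{1}{27}\right) 1376} = - \frac{18964}{\frac{14}{27} \cdot 1376} = - \frac{18964}{\frac{19264}{27}} = \left(-18964\right) \frac{27}{19264} = - \frac{128007}{4816}$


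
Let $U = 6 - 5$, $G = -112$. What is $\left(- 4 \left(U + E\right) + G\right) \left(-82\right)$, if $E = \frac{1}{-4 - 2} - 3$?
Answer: $\frac{25420}{3} \approx 8473.3$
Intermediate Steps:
$E = - \frac{19}{6}$ ($E = \frac{1}{-6} - 3 = - \frac{1}{6} - 3 = - \frac{19}{6} \approx -3.1667$)
$U = 1$
$\left(- 4 \left(U + E\right) + G\right) \left(-82\right) = \left(- 4 \left(1 - \frac{19}{6}\right) - 112\right) \left(-82\right) = \left(\left(-4\right) \left(- \frac{13}{6}\right) - 112\right) \left(-82\right) = \left(\frac{26}{3} - 112\right) \left(-82\right) = \left(- \frac{310}{3}\right) \left(-82\right) = \frac{25420}{3}$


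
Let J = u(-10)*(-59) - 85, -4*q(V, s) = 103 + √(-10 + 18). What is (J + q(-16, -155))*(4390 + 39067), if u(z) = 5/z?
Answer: -14123525/4 - 43457*√2/2 ≈ -3.5616e+6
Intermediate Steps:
q(V, s) = -103/4 - √2/2 (q(V, s) = -(103 + √(-10 + 18))/4 = -(103 + √8)/4 = -(103 + 2*√2)/4 = -103/4 - √2/2)
J = -111/2 (J = (5/(-10))*(-59) - 85 = (5*(-⅒))*(-59) - 85 = -½*(-59) - 85 = 59/2 - 85 = -111/2 ≈ -55.500)
(J + q(-16, -155))*(4390 + 39067) = (-111/2 + (-103/4 - √2/2))*(4390 + 39067) = (-325/4 - √2/2)*43457 = -14123525/4 - 43457*√2/2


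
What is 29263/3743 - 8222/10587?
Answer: 279032435/39627141 ≈ 7.0415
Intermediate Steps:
29263/3743 - 8222/10587 = 279032435/39627141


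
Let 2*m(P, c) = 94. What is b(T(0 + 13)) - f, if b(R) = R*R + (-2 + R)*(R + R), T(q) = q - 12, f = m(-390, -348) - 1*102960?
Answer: 102912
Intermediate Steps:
m(P, c) = 47 (m(P, c) = (1/2)*94 = 47)
f = -102913 (f = 47 - 1*102960 = 47 - 102960 = -102913)
T(q) = -12 + q
b(R) = R**2 + 2*R*(-2 + R) (b(R) = R**2 + (-2 + R)*(2*R) = R**2 + 2*R*(-2 + R))
b(T(0 + 13)) - f = (-12 + (0 + 13))*(-4 + 3*(-12 + (0 + 13))) - 1*(-102913) = (-12 + 13)*(-4 + 3*(-12 + 13)) + 102913 = 1*(-4 + 3*1) + 102913 = 1*(-4 + 3) + 102913 = 1*(-1) + 102913 = -1 + 102913 = 102912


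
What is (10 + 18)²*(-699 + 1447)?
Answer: 586432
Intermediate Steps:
(10 + 18)²*(-699 + 1447) = 28²*748 = 784*748 = 586432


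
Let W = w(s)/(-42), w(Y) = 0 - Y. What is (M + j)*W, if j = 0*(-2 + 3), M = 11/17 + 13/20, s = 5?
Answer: 21/136 ≈ 0.15441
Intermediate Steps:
M = 441/340 (M = 11*(1/17) + 13*(1/20) = 11/17 + 13/20 = 441/340 ≈ 1.2971)
w(Y) = -Y
W = 5/42 (W = -1*5/(-42) = -5*(-1/42) = 5/42 ≈ 0.11905)
j = 0 (j = 0*1 = 0)
(M + j)*W = (441/340 + 0)*(5/42) = (441/340)*(5/42) = 21/136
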